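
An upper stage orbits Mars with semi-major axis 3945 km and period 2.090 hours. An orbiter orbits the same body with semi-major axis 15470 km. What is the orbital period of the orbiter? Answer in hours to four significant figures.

T₂ ≈ 16.23 hours

Kepler's third law: T² ∝ a³, so T₂ = T₁ (a₂/a₁)^(3/2).
a₂/a₁ = 3.921, (a₂/a₁)^(3/2) = 7.765.
T₂ = 2.090 × 7.765 = 16.23 hours.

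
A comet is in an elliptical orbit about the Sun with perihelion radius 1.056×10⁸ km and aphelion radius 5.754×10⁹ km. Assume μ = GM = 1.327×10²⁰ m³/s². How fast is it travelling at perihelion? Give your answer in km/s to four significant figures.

v ≈ 49.68 km/s

Semi-major axis a = (r_p + r_a)/2 = 2.9298×10⁹ km = 2.930×10¹² m.
Vis-viva: v² = μ(2/r − 1/a) = 1.327×10²⁰ × (1.894×10⁻¹¹ − 3.413×10⁻¹³) = 2.468×10⁹ m²/s².
v = 49680 m/s = 49.68 km/s.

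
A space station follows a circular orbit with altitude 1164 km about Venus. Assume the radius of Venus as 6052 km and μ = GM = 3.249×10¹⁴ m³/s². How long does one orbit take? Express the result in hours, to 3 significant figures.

T ≈ 1.88 hours

r = 6052 + 1164 = 7216.0 km = 7.2160×10⁶ m.
Kepler's third law: T = 2π√(r³/μ) = 2π√((7.216×10⁶)³ / 3.249×10¹⁴).
r³/μ = 1.156×10⁶ s², so T = 2π × 1.075×10³ = 6.757×10³ s.
Converting: 6.757×10³ s ÷ 3600 = 1.877 hours.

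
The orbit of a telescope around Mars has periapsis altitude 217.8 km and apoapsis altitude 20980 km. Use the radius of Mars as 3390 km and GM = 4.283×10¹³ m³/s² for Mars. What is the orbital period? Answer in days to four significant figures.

r_p = 3390 + 217.8 = 3607.8 km = 3.6078×10⁶ m.
r_a = 3390 + 20980 = 24370 km = 2.4370×10⁷ m.
Semi-major axis a = (r_p + r_a)/2 = (3607.8 + 24370)/2 = 13989 km = 1.399×10⁷ m.
By Kepler's third law T = 2π√(a³/μ) = 2π × 7.995×10³ = 5.023×10⁴ s.
= 0.5814 days.

T ≈ 0.5814 days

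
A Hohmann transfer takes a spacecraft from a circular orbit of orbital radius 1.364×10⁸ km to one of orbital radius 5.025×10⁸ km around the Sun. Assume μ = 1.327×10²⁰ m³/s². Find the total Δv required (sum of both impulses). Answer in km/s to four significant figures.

Δv_total ≈ 13.56 km/s

r₁ = 1.364×10⁸ km = 1.364×10¹¹ m.
r₂ = 5.025×10⁸ km = 5.025×10¹¹ m.
Transfer ellipse a_t = (r₁ + r₂)/2 = 3.194×10¹¹ m.
At r₁: circular v_c1 = √(μ/r₁) = 31190 m/s; transfer-perihelion v_p = √[μ(2/r₁ − 1/a_t)] = 39120 m/s.
Δv₁ = v_p − v_c1 = 7929 m/s.
At r₂: circular v_c2 = √(μ/r₂) = 16250 m/s; transfer-aphelion v_a = √[μ(2/r₂ − 1/a_t)] = 10620 m/s.
Δv₂ = v_c2 − v_a = 5632 m/s.
Total Δv = Δv₁ + Δv₂ = 13560 m/s = 13.56 km/s.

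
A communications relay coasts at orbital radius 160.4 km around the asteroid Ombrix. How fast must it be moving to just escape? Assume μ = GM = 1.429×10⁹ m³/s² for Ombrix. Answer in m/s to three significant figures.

r = 160.4 km = 1.604×10⁵ m.
Escape speed v_esc = √(2μ/r) = √(2 × 1.429×10⁹ / 1.604×10⁵) = √(1.782×10⁴) = 133.5 m/s.

v_esc ≈ 133 m/s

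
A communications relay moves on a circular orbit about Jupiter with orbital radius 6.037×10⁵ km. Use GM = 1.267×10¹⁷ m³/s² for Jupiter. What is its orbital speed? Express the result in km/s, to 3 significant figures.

r = 6.037×10⁵ km = 6.037×10⁸ m.
For a circular orbit v = √(μ/r) = √(1.267×10¹⁷ / 6.037×10⁸) = √(2.099×10⁸) = 14490 m/s.
That is 14.49 km/s.

v ≈ 14.5 km/s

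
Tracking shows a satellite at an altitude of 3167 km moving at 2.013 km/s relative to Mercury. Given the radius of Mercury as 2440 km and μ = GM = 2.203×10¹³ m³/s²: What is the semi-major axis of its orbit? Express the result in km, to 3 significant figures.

a ≈ 5790 km

r = 2440 + 3167 = 5607.0 km = 5.607×10⁶ m.
Vis-viva rearranged: 1/a = 2/r − v²/μ = 3.567×10⁻⁷ − 1.839×10⁻⁷ = 1.728×10⁻⁷ m⁻¹.
a = 5.788×10⁶ m = 5788.4 km.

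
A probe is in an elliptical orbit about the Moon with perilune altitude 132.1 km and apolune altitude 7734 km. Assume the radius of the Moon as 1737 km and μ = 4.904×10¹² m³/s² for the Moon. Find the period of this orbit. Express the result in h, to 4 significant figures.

r_p = 1737 + 132.1 = 1869.1 km = 1.8691×10⁶ m.
r_a = 1737 + 7734 = 9471.0 km = 9.4710×10⁶ m.
Semi-major axis a = (r_p + r_a)/2 = (1869.1 + 9471.0)/2 = 5670.1 km = 5.670×10⁶ m.
By Kepler's third law T = 2π√(a³/μ) = 2π × 6.097×10³ = 3.831×10⁴ s.
= 10.64 h.

T ≈ 10.64 h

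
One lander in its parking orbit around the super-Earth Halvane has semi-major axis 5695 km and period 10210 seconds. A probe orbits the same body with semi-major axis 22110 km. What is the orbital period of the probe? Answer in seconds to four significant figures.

Kepler's third law: T² ∝ a³, so T₂ = T₁ (a₂/a₁)^(3/2).
a₂/a₁ = 3.882, (a₂/a₁)^(3/2) = 7.650.
T₂ = 10210 × 7.650 = 78100 seconds.

T₂ ≈ 78100 seconds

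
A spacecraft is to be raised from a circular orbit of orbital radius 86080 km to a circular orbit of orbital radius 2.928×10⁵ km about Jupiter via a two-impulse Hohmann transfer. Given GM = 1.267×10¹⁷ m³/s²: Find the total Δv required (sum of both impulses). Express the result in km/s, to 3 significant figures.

Δv_total ≈ 16.1 km/s

r₁ = 86080 km = 8.608×10⁷ m.
r₂ = 2.928×10⁵ km = 2.928×10⁸ m.
Transfer ellipse a_t = (r₁ + r₂)/2 = 1.894×10⁸ m.
At r₁: circular v_c1 = √(μ/r₁) = 38370 m/s; transfer-perijove v_p = √[μ(2/r₁ − 1/a_t)] = 47700 m/s.
Δv₁ = v_p − v_c1 = 9331 m/s.
At r₂: circular v_c2 = √(μ/r₂) = 20800 m/s; transfer-apojove v_a = √[μ(2/r₂ − 1/a_t)] = 14020 m/s.
Δv₂ = v_c2 − v_a = 6780 m/s.
Total Δv = Δv₁ + Δv₂ = 16110 m/s = 16.11 km/s.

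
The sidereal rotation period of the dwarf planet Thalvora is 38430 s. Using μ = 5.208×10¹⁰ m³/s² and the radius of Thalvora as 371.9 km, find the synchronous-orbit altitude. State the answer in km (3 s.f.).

A synchronous orbit has period T, so by Kepler's third law a = (μT²/4π²)^(1/3).
μT²/4π² = 5.208×10¹⁰ × (3.843×10⁴)² / 39.48 = 1.948×10¹⁸ m³.
a = 1.249×10⁶ m = 1249.0 km.
Altitude h = a − R = 1249.0 − 371.9 = 877.07 km.

h_sync ≈ 877 km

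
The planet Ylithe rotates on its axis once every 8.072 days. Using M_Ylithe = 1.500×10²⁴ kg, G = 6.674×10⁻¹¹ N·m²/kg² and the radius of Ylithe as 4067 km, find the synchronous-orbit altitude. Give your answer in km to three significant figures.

h_sync ≈ 1.03×10⁵ km

μ = GM = 6.674×10⁻¹¹ × 1.500×10²⁴ = 1.001×10¹⁴ m³/s².
T = 8.072 days = 6.974×10⁵ s.
A synchronous orbit has period T, so by Kepler's third law a = (μT²/4π²)^(1/3).
μT²/4π² = 1.001×10¹⁴ × (6.974×10⁵)² / 39.48 = 1.233×10²⁴ m³.
a = 1.072×10⁸ m = 1.0724×10⁵ km.
Altitude h = a − R = 1.0724×10⁵ − 4067 = 1.0318×10⁵ km.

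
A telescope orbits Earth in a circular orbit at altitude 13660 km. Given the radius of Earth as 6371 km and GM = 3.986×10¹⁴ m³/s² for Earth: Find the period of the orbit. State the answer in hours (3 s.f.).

T ≈ 7.84 hours

r = 6371 + 13660 = 20031 km = 2.0031×10⁷ m.
Kepler's third law: T = 2π√(r³/μ) = 2π√((2.003×10⁷)³ / 3.986×10¹⁴).
r³/μ = 2.016×10⁷ s², so T = 2π × 4.490×10³ = 2.821×10⁴ s.
Converting: 2.821×10⁴ s ÷ 3600 = 7.837 hours.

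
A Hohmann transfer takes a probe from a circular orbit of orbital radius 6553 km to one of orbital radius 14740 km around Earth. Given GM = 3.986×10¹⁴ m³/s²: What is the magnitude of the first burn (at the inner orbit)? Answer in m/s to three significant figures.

r₁ = 6553 km = 6.553×10⁶ m.
r₂ = 14740 km = 1.474×10⁷ m.
Transfer ellipse a_t = (r₁ + r₂)/2 = 1.065×10⁷ m.
At r₁: circular v_c1 = √(μ/r₁) = 7799 m/s; transfer-perigee v_p = √[μ(2/r₁ − 1/a_t)] = 9177 m/s.
Δv₁ = v_p − v_c1 = 1378 m/s.

Δv ≈ 1380 m/s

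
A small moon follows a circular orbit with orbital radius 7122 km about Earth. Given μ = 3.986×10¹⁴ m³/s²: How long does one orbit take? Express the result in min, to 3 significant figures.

T ≈ 99.7 min

r = 7122 km = 7.122×10⁶ m.
Kepler's third law: T = 2π√(r³/μ) = 2π√((7.122×10⁶)³ / 3.986×10¹⁴).
r³/μ = 9.063×10⁵ s², so T = 2π × 9.520×10² = 5.982×10³ s.
Converting: 5.982×10³ s ÷ 60.00 = 99.69 min.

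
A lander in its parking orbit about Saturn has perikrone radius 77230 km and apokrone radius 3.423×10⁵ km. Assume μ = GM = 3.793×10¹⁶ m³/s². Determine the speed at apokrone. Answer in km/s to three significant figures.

v ≈ 6.39 km/s

Semi-major axis a = (r_p + r_a)/2 = 2.0976×10⁵ km = 2.098×10⁸ m.
Vis-viva: v² = μ(2/r − 1/a) = 3.793×10¹⁶ × (5.843×10⁻⁹ − 4.767×10⁻⁹) = 4.080×10⁷ m²/s².
v = 6387 m/s = 6.387 km/s.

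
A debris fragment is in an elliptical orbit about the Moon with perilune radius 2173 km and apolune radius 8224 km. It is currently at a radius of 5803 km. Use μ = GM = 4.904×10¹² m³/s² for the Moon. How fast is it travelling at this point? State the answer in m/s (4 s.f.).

Semi-major axis a = (r_p + r_a)/2 = 5198.5 km = 5.198×10⁶ m.
Vis-viva: v² = μ(2/r − 1/a) = 4.904×10¹² × (3.446×10⁻⁷ − 1.924×10⁻⁷) = 7.468×10⁵ m²/s².
v = 864.2 m/s.

v ≈ 864.2 m/s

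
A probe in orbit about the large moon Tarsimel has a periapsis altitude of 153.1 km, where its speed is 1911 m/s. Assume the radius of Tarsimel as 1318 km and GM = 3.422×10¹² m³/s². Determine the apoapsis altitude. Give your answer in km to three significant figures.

r_p = 1318 + 153.1 = 1471.1 km = 1.471×10⁶ m.
Specific energy ε = v²/2 − μ/r = -5.002×10⁵ J/kg, so a = −μ/(2ε) = 3.421×10⁶ m.
The apsides satisfy r_p + r_a = 2a, so the apoapsis radius is 2a − r_p = 5.370×10⁶ m = 5370.3 km.
Apoapsis altitude = 5370.3 − 1318 = 4052.3 km.

apoapsis altitude ≈ 4050 km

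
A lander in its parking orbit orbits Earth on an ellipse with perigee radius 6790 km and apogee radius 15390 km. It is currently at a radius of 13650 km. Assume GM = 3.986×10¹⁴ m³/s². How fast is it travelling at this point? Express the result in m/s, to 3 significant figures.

Semi-major axis a = (r_p + r_a)/2 = 11090 km = 1.109×10⁷ m.
Vis-viva: v² = μ(2/r − 1/a) = 3.986×10¹⁴ × (1.465×10⁻⁷ − 9.017×10⁻⁸) = 2.246×10⁷ m²/s².
v = 4739 m/s.

v ≈ 4740 m/s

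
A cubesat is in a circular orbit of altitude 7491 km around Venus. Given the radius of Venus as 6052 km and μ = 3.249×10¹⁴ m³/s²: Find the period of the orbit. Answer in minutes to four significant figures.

r = 6052 + 7491 = 13543 km = 1.3543×10⁷ m.
Kepler's third law: T = 2π√(r³/μ) = 2π√((1.354×10⁷)³ / 3.249×10¹⁴).
r³/μ = 7.645×10⁶ s², so T = 2π × 2.765×10³ = 1.737×10⁴ s.
Converting: 1.737×10⁴ s ÷ 60.00 = 289.6 minutes.

T ≈ 289.6 minutes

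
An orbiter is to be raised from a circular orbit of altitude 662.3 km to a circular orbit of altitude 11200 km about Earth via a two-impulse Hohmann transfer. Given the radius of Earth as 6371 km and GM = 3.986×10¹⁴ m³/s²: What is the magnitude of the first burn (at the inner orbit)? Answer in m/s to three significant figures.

Δv ≈ 1470 m/s

r₁ = 6371 + 662.3 = 7033.3 km = 7.0333×10⁶ m.
r₂ = 6371 + 11200 = 17571 km = 1.7571×10⁷ m.
Transfer ellipse a_t = (r₁ + r₂)/2 = 1.230×10⁷ m.
At r₁: circular v_c1 = √(μ/r₁) = 7528 m/s; transfer-perigee v_p = √[μ(2/r₁ − 1/a_t)] = 8997 m/s.
Δv₁ = v_p − v_c1 = 1469 m/s.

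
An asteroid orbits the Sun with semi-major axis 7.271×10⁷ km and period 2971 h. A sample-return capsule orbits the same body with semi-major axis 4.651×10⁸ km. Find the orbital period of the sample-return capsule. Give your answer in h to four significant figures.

Kepler's third law: T² ∝ a³, so T₂ = T₁ (a₂/a₁)^(3/2).
a₂/a₁ = 6.397, (a₂/a₁)^(3/2) = 16.18.
T₂ = 2971 × 16.18 = 48070 h.

T₂ ≈ 48070 h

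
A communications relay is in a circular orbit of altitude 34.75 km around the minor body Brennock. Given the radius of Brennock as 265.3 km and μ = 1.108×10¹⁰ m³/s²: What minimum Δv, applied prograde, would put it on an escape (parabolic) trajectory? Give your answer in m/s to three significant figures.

r = 265.3 + 34.75 = 300.05 km = 3.0005×10⁵ m.
Circular speed v_c = √(μ/r) = 192.2 m/s.
Escape speed v_esc = √(2μ/r) = √2 × v_c = 271.8 m/s.
Δv = v_esc − v_c = 79.60 m/s.

Δv ≈ 79.6 m/s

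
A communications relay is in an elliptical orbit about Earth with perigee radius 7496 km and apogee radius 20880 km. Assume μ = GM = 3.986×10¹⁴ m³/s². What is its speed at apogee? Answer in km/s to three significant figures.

Semi-major axis a = (r_p + r_a)/2 = 14188 km = 1.419×10⁷ m.
Vis-viva: v² = μ(2/r − 1/a) = 3.986×10¹⁴ × (9.579×10⁻⁸ − 7.048×10⁻⁸) = 1.009×10⁷ m²/s².
v = 3176 m/s = 3.176 km/s.

v ≈ 3.18 km/s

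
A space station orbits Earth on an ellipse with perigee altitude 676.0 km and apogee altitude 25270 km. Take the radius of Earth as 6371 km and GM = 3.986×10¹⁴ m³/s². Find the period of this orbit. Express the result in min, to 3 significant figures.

r_p = 6371 + 676.0 = 7047.0 km = 7.0470×10⁶ m.
r_a = 6371 + 25270 = 31641 km = 3.1641×10⁷ m.
Semi-major axis a = (r_p + r_a)/2 = (7047.0 + 31641)/2 = 19344 km = 1.934×10⁷ m.
By Kepler's third law T = 2π√(a³/μ) = 2π × 4.261×10³ = 2.678×10⁴ s.
= 446.3 min.

T ≈ 446 min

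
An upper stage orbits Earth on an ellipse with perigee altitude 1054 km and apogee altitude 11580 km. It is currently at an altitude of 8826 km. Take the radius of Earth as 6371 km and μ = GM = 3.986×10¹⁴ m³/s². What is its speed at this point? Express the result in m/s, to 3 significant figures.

v ≈ 4590 m/s

r_p = 6371 + 1054 = 7425.0 km = 7.4250×10⁶ m.
r_a = 6371 + 11580 = 17951 km = 1.7951×10⁷ m.
r = 6371 + 8826 = 15197 km = 1.520×10⁷ m.
Semi-major axis a = (r_p + r_a)/2 = 12688 km = 1.269×10⁷ m.
Vis-viva: v² = μ(2/r − 1/a) = 3.986×10¹⁴ × (1.316×10⁻⁷ − 7.881×10⁻⁸) = 2.104×10⁷ m²/s².
v = 4587 m/s.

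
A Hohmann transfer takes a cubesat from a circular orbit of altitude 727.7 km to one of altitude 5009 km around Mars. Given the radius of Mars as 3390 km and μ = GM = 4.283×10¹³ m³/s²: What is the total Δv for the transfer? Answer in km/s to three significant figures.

Δv_total ≈ 0.938 km/s

r₁ = 3390 + 727.7 = 4117.7 km = 4.1177×10⁶ m.
r₂ = 3390 + 5009 = 8399.0 km = 8.3990×10⁶ m.
Transfer ellipse a_t = (r₁ + r₂)/2 = 6.258×10⁶ m.
At r₁: circular v_c1 = √(μ/r₁) = 3225 m/s; transfer-periapsis v_p = √[μ(2/r₁ − 1/a_t)] = 3736 m/s.
Δv₁ = v_p − v_c1 = 511.1 m/s.
At r₂: circular v_c2 = √(μ/r₂) = 2258 m/s; transfer-apoapsis v_a = √[μ(2/r₂ − 1/a_t)] = 1832 m/s.
Δv₂ = v_c2 − v_a = 426.5 m/s.
Total Δv = Δv₁ + Δv₂ = 937.6 m/s = 0.9376 km/s.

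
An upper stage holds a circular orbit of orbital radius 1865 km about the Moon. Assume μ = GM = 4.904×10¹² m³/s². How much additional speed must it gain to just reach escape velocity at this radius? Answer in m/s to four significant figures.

Δv ≈ 671.7 m/s

r = 1865 km = 1.865×10⁶ m.
Circular speed v_c = √(μ/r) = 1622 m/s.
Escape speed v_esc = √(2μ/r) = √2 × v_c = 2293 m/s.
Δv = v_esc − v_c = 671.7 m/s.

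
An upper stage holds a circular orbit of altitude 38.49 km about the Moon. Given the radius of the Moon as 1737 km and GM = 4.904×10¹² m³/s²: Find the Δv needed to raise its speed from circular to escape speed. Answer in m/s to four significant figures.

Δv ≈ 688.4 m/s

r = 1737 + 38.49 = 1775.5 km = 1.7755×10⁶ m.
Circular speed v_c = √(μ/r) = 1662 m/s.
Escape speed v_esc = √(2μ/r) = √2 × v_c = 2350 m/s.
Δv = v_esc − v_c = 688.4 m/s.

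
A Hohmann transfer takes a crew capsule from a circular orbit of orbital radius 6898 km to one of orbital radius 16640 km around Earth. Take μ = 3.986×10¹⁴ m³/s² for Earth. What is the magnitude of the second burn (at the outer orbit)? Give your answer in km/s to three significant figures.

Δv ≈ 1.15 km/s

r₁ = 6898 km = 6.898×10⁶ m.
r₂ = 16640 km = 1.664×10⁷ m.
Transfer ellipse a_t = (r₁ + r₂)/2 = 1.177×10⁷ m.
At r₁: circular v_c1 = √(μ/r₁) = 7602 m/s; transfer-perigee v_p = √[μ(2/r₁ − 1/a_t)] = 9039 m/s.
At r₂: circular v_c2 = √(μ/r₂) = 4894 m/s; transfer-apogee v_a = √[μ(2/r₂ − 1/a_t)] = 3747 m/s.
Δv₂ = v_c2 − v_a = 1147 m/s.
= 1.147 km/s.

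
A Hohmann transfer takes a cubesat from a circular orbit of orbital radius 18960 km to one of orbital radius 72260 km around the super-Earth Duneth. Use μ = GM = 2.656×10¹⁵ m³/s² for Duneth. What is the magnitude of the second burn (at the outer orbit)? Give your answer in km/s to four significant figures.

Δv ≈ 2.154 km/s

r₁ = 18960 km = 1.896×10⁷ m.
r₂ = 72260 km = 7.226×10⁷ m.
Transfer ellipse a_t = (r₁ + r₂)/2 = 4.561×10⁷ m.
At r₁: circular v_c1 = √(μ/r₁) = 11840 m/s; transfer-periapsis v_p = √[μ(2/r₁ − 1/a_t)] = 14900 m/s.
At r₂: circular v_c2 = √(μ/r₂) = 6063 m/s; transfer-apoapsis v_a = √[μ(2/r₂ − 1/a_t)] = 3909 m/s.
Δv₂ = v_c2 − v_a = 2154 m/s.
= 2.154 km/s.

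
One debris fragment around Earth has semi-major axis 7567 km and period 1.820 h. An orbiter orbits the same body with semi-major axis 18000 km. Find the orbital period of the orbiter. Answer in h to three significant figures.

Kepler's third law: T² ∝ a³, so T₂ = T₁ (a₂/a₁)^(3/2).
a₂/a₁ = 2.379, (a₂/a₁)^(3/2) = 3.669.
T₂ = 1.820 × 3.669 = 6.677 h.

T₂ ≈ 6.68 h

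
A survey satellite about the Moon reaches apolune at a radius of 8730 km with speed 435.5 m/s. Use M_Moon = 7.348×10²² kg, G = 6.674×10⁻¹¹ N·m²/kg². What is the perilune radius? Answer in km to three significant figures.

μ = GM = 6.674×10⁻¹¹ × 7.348×10²² = 4.904×10¹² m³/s².
r_a = 8.730×10⁶ m.
Specific energy ε = v²/2 − μ/r = -4.669×10⁵ J/kg, so a = −μ/(2ε) = 5.252×10⁶ m.
The apsides satisfy r_p + r_a = 2a, so the perilune radius is 2a − r_a = 1.773×10⁶ m = 1773.0 km.

perilune radius ≈ 1770 km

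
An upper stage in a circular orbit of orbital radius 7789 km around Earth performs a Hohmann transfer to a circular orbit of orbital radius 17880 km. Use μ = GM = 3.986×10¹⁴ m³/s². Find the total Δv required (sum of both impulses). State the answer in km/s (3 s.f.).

Δv_total ≈ 2.33 km/s

r₁ = 7789 km = 7.789×10⁶ m.
r₂ = 17880 km = 1.788×10⁷ m.
Transfer ellipse a_t = (r₁ + r₂)/2 = 1.283×10⁷ m.
At r₁: circular v_c1 = √(μ/r₁) = 7154 m/s; transfer-perigee v_p = √[μ(2/r₁ − 1/a_t)] = 8443 m/s.
Δv₁ = v_p − v_c1 = 1290 m/s.
At r₂: circular v_c2 = √(μ/r₂) = 4722 m/s; transfer-apogee v_a = √[μ(2/r₂ − 1/a_t)] = 3678 m/s.
Δv₂ = v_c2 − v_a = 1043 m/s.
Total Δv = Δv₁ + Δv₂ = 2333 m/s = 2.333 km/s.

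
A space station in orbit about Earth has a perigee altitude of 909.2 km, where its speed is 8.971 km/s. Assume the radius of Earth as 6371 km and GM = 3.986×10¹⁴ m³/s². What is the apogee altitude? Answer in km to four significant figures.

apogee altitude ≈ 13820 km

r_p = 6371 + 909.2 = 7280.2 km = 7.280×10⁶ m.
Specific energy ε = v²/2 − μ/r = -1.451×10⁷ J/kg, so a = −μ/(2ε) = 1.373×10⁷ m.
The apsides satisfy r_p + r_a = 2a, so the apogee radius is 2a − r_p = 2.019×10⁷ m = 20187 km.
Apogee altitude = 20187 − 6371 = 13816 km.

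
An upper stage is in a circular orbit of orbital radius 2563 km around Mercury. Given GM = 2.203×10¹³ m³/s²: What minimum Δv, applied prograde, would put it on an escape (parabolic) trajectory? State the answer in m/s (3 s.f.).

Δv ≈ 1210 m/s

r = 2563 km = 2.563×10⁶ m.
Circular speed v_c = √(μ/r) = 2932 m/s.
Escape speed v_esc = √(2μ/r) = √2 × v_c = 4146 m/s.
Δv = v_esc − v_c = 1214 m/s.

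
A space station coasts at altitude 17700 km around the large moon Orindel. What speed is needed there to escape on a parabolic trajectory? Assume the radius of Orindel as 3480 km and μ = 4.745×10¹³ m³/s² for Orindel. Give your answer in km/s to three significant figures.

r = 3480 + 17700 = 21180 km = 2.1180×10⁷ m.
Escape speed v_esc = √(2μ/r) = √(2 × 4.745×10¹³ / 2.118×10⁷) = √(4.481×10⁶) = 2117 m/s.
= 2.117 km/s.

v_esc ≈ 2.12 km/s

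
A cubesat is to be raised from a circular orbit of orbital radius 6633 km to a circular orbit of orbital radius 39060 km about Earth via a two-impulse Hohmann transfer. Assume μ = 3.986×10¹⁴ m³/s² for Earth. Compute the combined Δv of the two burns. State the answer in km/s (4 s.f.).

Δv_total ≈ 3.857 km/s

r₁ = 6633 km = 6.633×10⁶ m.
r₂ = 39060 km = 3.906×10⁷ m.
Transfer ellipse a_t = (r₁ + r₂)/2 = 2.285×10⁷ m.
At r₁: circular v_c1 = √(μ/r₁) = 7752 m/s; transfer-perigee v_p = √[μ(2/r₁ − 1/a_t)] = 10140 m/s.
Δv₁ = v_p − v_c1 = 2384 m/s.
At r₂: circular v_c2 = √(μ/r₂) = 3194 m/s; transfer-apogee v_a = √[μ(2/r₂ − 1/a_t)] = 1721 m/s.
Δv₂ = v_c2 − v_a = 1473 m/s.
Total Δv = Δv₁ + Δv₂ = 3857 m/s = 3.857 km/s.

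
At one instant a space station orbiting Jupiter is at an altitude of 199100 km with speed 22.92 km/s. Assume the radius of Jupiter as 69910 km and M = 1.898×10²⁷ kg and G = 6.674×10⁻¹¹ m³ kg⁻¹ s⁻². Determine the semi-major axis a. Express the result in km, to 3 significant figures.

a ≈ 3.04×10⁵ km

μ = GM = 6.674×10⁻¹¹ × 1.898×10²⁷ = 1.267×10¹⁷ m³/s².
r = 69910 + 199100 = 2.6901×10⁵ km = 2.690×10⁸ m.
Specific orbital energy ε = v²/2 − μ/r = (22920)²/2 − 1.267×10¹⁷/2.690×10⁸ = -2.082×10⁸ J/kg.
Since ε = −μ/(2a), a = −μ/(2ε) = 3.042×10⁸ m = 3.0418×10⁵ km.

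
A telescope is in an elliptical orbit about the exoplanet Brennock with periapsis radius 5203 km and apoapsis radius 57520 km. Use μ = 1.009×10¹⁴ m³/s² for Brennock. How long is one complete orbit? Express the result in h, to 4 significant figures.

T ≈ 30.52 h

Semi-major axis a = (r_p + r_a)/2 = (5203.0 + 57520)/2 = 31362 km = 3.136×10⁷ m.
By Kepler's third law T = 2π√(a³/μ) = 2π × 1.748×10⁴ = 1.099×10⁵ s.
= 30.52 h.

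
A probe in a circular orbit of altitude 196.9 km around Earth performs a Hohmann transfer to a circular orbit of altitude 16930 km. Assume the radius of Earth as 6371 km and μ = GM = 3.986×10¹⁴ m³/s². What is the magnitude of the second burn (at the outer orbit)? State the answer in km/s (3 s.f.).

r₁ = 6371 + 196.9 = 6567.9 km = 6.5679×10⁶ m.
r₂ = 6371 + 16930 = 23301 km = 2.3301×10⁷ m.
Transfer ellipse a_t = (r₁ + r₂)/2 = 1.493×10⁷ m.
At r₁: circular v_c1 = √(μ/r₁) = 7790 m/s; transfer-perigee v_p = √[μ(2/r₁ − 1/a_t)] = 9731 m/s.
At r₂: circular v_c2 = √(μ/r₂) = 4136 m/s; transfer-apogee v_a = √[μ(2/r₂ − 1/a_t)] = 2743 m/s.
Δv₂ = v_c2 − v_a = 1393 m/s.
= 1.393 km/s.

Δv ≈ 1.39 km/s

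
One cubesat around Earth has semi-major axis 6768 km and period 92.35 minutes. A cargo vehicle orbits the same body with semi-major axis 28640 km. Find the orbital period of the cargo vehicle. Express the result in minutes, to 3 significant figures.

T₂ ≈ 804 minutes

Kepler's third law: T² ∝ a³, so T₂ = T₁ (a₂/a₁)^(3/2).
a₂/a₁ = 4.232, (a₂/a₁)^(3/2) = 8.705.
T₂ = 92.35 × 8.705 = 803.9 minutes.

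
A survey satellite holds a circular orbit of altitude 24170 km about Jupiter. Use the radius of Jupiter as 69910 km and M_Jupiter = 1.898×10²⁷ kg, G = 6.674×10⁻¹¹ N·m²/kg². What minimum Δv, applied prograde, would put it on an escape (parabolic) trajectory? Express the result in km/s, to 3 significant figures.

μ = GM = 6.674×10⁻¹¹ × 1.898×10²⁷ = 1.267×10¹⁷ m³/s².
r = 69910 + 24170 = 94080 km = 9.4080×10⁷ m.
Circular speed v_c = √(μ/r) = 36690 m/s.
Escape speed v_esc = √(2μ/r) = √2 × v_c = 51890 m/s.
Δv = v_esc − v_c = 15200 m/s = 15.20 km/s.

Δv ≈ 15.2 km/s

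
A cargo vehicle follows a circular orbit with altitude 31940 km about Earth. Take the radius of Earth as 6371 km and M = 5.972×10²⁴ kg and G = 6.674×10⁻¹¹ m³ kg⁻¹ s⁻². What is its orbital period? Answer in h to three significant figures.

μ = GM = 6.674×10⁻¹¹ × 5.972×10²⁴ = 3.986×10¹⁴ m³/s².
r = 6371 + 31940 = 38311 km = 3.8311×10⁷ m.
Kepler's third law: T = 2π√(r³/μ) = 2π√((3.831×10⁷)³ / 3.986×10¹⁴).
r³/μ = 1.411×10⁸ s², so T = 2π × 1.188×10⁴ = 7.463×10⁴ s.
Converting: 7.463×10⁴ s ÷ 3600 = 20.73 h.

T ≈ 20.7 h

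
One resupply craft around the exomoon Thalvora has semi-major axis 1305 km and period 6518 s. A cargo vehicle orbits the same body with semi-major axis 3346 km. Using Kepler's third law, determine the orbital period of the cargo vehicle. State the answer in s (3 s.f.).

Kepler's third law: T² ∝ a³, so T₂ = T₁ (a₂/a₁)^(3/2).
a₂/a₁ = 2.564, (a₂/a₁)^(3/2) = 4.106.
T₂ = 6518 × 4.106 = 26760 s.

T₂ ≈ 26800 s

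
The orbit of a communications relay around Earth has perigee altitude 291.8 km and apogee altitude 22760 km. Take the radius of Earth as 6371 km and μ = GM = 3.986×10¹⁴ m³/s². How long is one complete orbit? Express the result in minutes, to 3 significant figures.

r_p = 6371 + 291.8 = 6662.8 km = 6.6628×10⁶ m.
r_a = 6371 + 22760 = 29131 km = 2.9131×10⁷ m.
Semi-major axis a = (r_p + r_a)/2 = (6662.8 + 29131)/2 = 17897 km = 1.790×10⁷ m.
By Kepler's third law T = 2π√(a³/μ) = 2π × 3.792×10³ = 2.383×10⁴ s.
= 397.1 minutes.

T ≈ 397 minutes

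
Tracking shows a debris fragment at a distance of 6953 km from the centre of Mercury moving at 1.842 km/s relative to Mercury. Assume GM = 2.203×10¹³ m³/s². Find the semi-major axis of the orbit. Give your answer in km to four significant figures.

a ≈ 7483 km

r = 6.953×10⁶ m.
Specific orbital energy ε = v²/2 − μ/r = (1842)²/2 − 2.203×10¹³/6.953×10⁶ = -1.472×10⁶ J/kg.
Since ε = −μ/(2a), a = −μ/(2ε) = 7.483×10⁶ m = 7483.3 km.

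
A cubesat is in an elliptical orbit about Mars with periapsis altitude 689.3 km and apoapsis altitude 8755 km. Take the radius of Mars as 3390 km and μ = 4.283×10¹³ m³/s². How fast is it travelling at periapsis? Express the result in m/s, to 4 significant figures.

r_p = 3390 + 689.3 = 4079.3 km = 4.0793×10⁶ m.
r_a = 3390 + 8755 = 12145 km = 1.2145×10⁷ m.
Semi-major axis a = (r_p + r_a)/2 = 8112.1 km = 8.112×10⁶ m.
Vis-viva: v² = μ(2/r − 1/a) = 4.283×10¹³ × (4.903×10⁻⁷ − 1.233×10⁻⁷) = 1.572×10⁷ m²/s².
v = 3965 m/s.

v ≈ 3965 m/s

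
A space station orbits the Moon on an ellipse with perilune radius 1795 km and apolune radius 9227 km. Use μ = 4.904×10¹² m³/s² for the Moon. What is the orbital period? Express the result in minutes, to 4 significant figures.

T ≈ 611.8 minutes

Semi-major axis a = (r_p + r_a)/2 = (1795.0 + 9227.0)/2 = 5511.0 km = 5.511×10⁶ m.
By Kepler's third law T = 2π√(a³/μ) = 2π × 5.842×10³ = 3.671×10⁴ s.
= 611.8 minutes.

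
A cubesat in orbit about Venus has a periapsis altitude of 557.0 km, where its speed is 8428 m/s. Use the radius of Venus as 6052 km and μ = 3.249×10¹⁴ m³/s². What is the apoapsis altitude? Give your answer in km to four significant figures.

r_p = 6052 + 557.0 = 6609.0 km = 6.609×10⁶ m.
Specific energy ε = v²/2 − μ/r = -1.364×10⁷ J/kg, so a = −μ/(2ε) = 1.191×10⁷ m.
The apsides satisfy r_p + r_a = 2a, so the apoapsis radius is 2a − r_p = 1.720×10⁷ m = 17203 km.
Apoapsis altitude = 17203 − 6052 = 11151 km.

apoapsis altitude ≈ 11150 km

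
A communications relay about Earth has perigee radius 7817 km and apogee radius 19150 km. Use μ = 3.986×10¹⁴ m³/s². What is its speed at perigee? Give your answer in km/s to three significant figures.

Semi-major axis a = (r_p + r_a)/2 = 13484 km = 1.348×10⁷ m.
Vis-viva: v² = μ(2/r − 1/a) = 3.986×10¹⁴ × (2.559×10⁻⁷ − 7.416×10⁻⁸) = 7.242×10⁷ m²/s².
v = 8510 m/s = 8.510 km/s.

v ≈ 8.51 km/s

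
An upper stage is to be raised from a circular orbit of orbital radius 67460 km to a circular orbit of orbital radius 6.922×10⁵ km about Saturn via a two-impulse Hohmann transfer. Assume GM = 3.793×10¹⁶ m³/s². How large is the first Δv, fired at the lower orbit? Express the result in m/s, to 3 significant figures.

Δv ≈ 8300 m/s

r₁ = 67460 km = 6.746×10⁷ m.
r₂ = 6.922×10⁵ km = 6.922×10⁸ m.
Transfer ellipse a_t = (r₁ + r₂)/2 = 3.798×10⁸ m.
At r₁: circular v_c1 = √(μ/r₁) = 23710 m/s; transfer-perikrone v_p = √[μ(2/r₁ − 1/a_t)] = 32010 m/s.
Δv₁ = v_p − v_c1 = 8298 m/s.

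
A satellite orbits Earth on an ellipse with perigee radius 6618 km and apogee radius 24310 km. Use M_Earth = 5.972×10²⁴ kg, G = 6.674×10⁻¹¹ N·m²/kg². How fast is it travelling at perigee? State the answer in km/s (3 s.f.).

v ≈ 9.73 km/s

μ = GM = 6.674×10⁻¹¹ × 5.972×10²⁴ = 3.986×10¹⁴ m³/s².
Semi-major axis a = (r_p + r_a)/2 = 15464 km = 1.546×10⁷ m.
Vis-viva: v² = μ(2/r − 1/a) = 3.986×10¹⁴ × (3.022×10⁻⁷ − 6.467×10⁻⁸) = 9.468×10⁷ m²/s².
v = 9730 m/s = 9.730 km/s.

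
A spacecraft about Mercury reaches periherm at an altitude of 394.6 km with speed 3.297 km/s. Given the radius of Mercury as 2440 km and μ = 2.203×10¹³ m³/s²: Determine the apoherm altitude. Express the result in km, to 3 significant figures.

apoherm altitude ≈ 4150 km

r_p = 2440 + 394.6 = 2834.6 km = 2.835×10⁶ m.
Specific energy ε = v²/2 − μ/r = -2.337×10⁶ J/kg, so a = −μ/(2ε) = 4.714×10⁶ m.
The apsides satisfy r_p + r_a = 2a, so the apoherm radius is 2a − r_p = 6.593×10⁶ m = 6593.2 km.
Apoherm altitude = 6593.2 − 2440 = 4153.2 km.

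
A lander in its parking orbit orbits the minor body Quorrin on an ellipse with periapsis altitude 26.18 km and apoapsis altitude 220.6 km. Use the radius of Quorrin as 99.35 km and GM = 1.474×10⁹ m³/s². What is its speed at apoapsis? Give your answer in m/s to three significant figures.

v ≈ 51.0 m/s

r_p = 99.35 + 26.18 = 125.53 km = 1.2553×10⁵ m.
r_a = 99.35 + 220.6 = 319.95 km = 3.1995×10⁵ m.
Semi-major axis a = (r_p + r_a)/2 = 222.74 km = 2.227×10⁵ m.
Vis-viva: v² = μ(2/r − 1/a) = 1.474×10⁹ × (6.251×10⁻⁶ − 4.490×10⁻⁶) = 2.596×10³ m²/s².
v = 50.95 m/s.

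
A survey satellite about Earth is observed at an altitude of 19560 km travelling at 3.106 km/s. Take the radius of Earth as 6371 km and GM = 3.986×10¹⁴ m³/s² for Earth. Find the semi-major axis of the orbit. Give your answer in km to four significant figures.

a ≈ 18890 km

r = 6371 + 19560 = 25931 km = 2.593×10⁷ m.
Specific orbital energy ε = v²/2 − μ/r = (3106)²/2 − 3.986×10¹⁴/2.593×10⁷ = -1.055×10⁷ J/kg.
Since ε = −μ/(2a), a = −μ/(2ε) = 1.889×10⁷ m = 18895 km.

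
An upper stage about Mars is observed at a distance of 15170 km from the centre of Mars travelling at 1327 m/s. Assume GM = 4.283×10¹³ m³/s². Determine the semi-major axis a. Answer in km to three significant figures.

a ≈ 11000 km

r = 1.517×10⁷ m.
Specific orbital energy ε = v²/2 − μ/r = (1327)²/2 − 4.283×10¹³/1.517×10⁷ = -1.943×10⁶ J/kg.
Since ε = −μ/(2a), a = −μ/(2ε) = 1.102×10⁷ m = 11022 km.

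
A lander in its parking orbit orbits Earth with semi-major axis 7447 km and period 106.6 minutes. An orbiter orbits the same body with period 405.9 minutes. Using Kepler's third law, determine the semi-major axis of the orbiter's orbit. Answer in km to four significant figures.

Kepler's third law: a³ ∝ T², so a₂ = a₁ (T₂/T₁)^(2/3).
T₂/T₁ = 3.808, (T₂/T₁)^(2/3) = 2.438.
a₂ = 7447 × 2.438 = 18160 km.

a₂ ≈ 18160 km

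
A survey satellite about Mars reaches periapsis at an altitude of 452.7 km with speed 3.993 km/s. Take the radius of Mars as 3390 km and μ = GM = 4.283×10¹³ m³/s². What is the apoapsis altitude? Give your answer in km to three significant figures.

apoapsis altitude ≈ 6260 km

r_p = 3390 + 452.7 = 3842.7 km = 3.843×10⁶ m.
Specific energy ε = v²/2 − μ/r = -3.174×10⁶ J/kg, so a = −μ/(2ε) = 6.747×10⁶ m.
The apsides satisfy r_p + r_a = 2a, so the apoapsis radius is 2a − r_p = 9.652×10⁶ m = 9652.2 km.
Apoapsis altitude = 9652.2 − 3390 = 6262.2 km.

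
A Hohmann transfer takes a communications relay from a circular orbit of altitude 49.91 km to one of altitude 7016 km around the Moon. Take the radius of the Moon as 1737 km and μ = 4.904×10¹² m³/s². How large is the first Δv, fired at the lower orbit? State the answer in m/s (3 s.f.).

r₁ = 1737 + 49.91 = 1786.9 km = 1.7869×10⁶ m.
r₂ = 1737 + 7016 = 8753.0 km = 8.7530×10⁶ m.
Transfer ellipse a_t = (r₁ + r₂)/2 = 5.270×10⁶ m.
At r₁: circular v_c1 = √(μ/r₁) = 1657 m/s; transfer-perilune v_p = √[μ(2/r₁ − 1/a_t)] = 2135 m/s.
Δv₁ = v_p − v_c1 = 478.4 m/s.

Δv ≈ 478 m/s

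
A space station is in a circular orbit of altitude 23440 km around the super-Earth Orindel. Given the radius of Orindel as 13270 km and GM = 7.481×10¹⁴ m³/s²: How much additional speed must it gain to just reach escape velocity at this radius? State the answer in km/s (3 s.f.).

r = 13270 + 23440 = 36710 km = 3.6710×10⁷ m.
Circular speed v_c = √(μ/r) = 4514 m/s.
Escape speed v_esc = √(2μ/r) = √2 × v_c = 6384 m/s.
Δv = v_esc − v_c = 1870 m/s = 1.870 km/s.

Δv ≈ 1.87 km/s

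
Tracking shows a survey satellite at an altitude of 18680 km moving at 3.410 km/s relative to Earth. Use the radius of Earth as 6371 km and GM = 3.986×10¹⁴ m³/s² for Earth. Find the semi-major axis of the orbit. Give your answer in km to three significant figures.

r = 6371 + 18680 = 25051 km = 2.505×10⁷ m.
Specific orbital energy ε = v²/2 − μ/r = (3410)²/2 − 3.986×10¹⁴/2.505×10⁷ = -1.010×10⁷ J/kg.
Since ε = −μ/(2a), a = −μ/(2ε) = 1.974×10⁷ m = 19738 km.

a ≈ 19700 km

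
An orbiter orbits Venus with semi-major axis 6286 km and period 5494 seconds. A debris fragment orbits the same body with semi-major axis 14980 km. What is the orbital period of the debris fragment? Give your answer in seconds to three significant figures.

T₂ ≈ 20200 seconds

Kepler's third law: T² ∝ a³, so T₂ = T₁ (a₂/a₁)^(3/2).
a₂/a₁ = 2.383, (a₂/a₁)^(3/2) = 3.679.
T₂ = 5494 × 3.679 = 20210 seconds.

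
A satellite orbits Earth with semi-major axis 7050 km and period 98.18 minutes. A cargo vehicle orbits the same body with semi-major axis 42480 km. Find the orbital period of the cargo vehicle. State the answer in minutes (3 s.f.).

T₂ ≈ 1450 minutes

Kepler's third law: T² ∝ a³, so T₂ = T₁ (a₂/a₁)^(3/2).
a₂/a₁ = 6.026, (a₂/a₁)^(3/2) = 14.79.
T₂ = 98.18 × 14.79 = 1452 minutes.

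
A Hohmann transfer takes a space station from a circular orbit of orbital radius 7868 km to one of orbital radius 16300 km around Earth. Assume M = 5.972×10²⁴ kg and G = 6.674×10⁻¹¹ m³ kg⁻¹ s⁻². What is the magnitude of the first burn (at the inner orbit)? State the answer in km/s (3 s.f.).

Δv ≈ 1.15 km/s

μ = GM = 6.674×10⁻¹¹ × 5.972×10²⁴ = 3.986×10¹⁴ m³/s².
r₁ = 7868 km = 7.868×10⁶ m.
r₂ = 16300 km = 1.630×10⁷ m.
Transfer ellipse a_t = (r₁ + r₂)/2 = 1.208×10⁷ m.
At r₁: circular v_c1 = √(μ/r₁) = 7117 m/s; transfer-perigee v_p = √[μ(2/r₁ − 1/a_t)] = 8266 m/s.
Δv₁ = v_p − v_c1 = 1149 m/s.
= 1.149 km/s.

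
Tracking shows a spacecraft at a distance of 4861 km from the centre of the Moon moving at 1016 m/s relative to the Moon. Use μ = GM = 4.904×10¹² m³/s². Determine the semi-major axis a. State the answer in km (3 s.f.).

r = 4.861×10⁶ m.
Specific orbital energy ε = v²/2 − μ/r = (1016)²/2 − 4.904×10¹²/4.861×10⁶ = -4.927×10⁵ J/kg.
Since ε = −μ/(2a), a = −μ/(2ε) = 4.976×10⁶ m = 4976.5 km.

a ≈ 4980 km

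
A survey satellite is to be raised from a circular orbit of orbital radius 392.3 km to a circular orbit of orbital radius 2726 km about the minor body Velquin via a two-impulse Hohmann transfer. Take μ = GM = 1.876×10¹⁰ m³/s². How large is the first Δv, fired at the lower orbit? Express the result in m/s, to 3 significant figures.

Δv ≈ 70.5 m/s

r₁ = 392.3 km = 3.923×10⁵ m.
r₂ = 2726 km = 2.726×10⁶ m.
Transfer ellipse a_t = (r₁ + r₂)/2 = 1.559×10⁶ m.
At r₁: circular v_c1 = √(μ/r₁) = 218.7 m/s; transfer-periapsis v_p = √[μ(2/r₁ − 1/a_t)] = 289.2 m/s.
Δv₁ = v_p − v_c1 = 70.47 m/s.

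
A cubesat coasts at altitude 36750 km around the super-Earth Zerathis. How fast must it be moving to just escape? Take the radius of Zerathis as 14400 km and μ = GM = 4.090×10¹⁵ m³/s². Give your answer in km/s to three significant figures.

v_esc ≈ 12.6 km/s

r = 14400 + 36750 = 51150 km = 5.1150×10⁷ m.
Escape speed v_esc = √(2μ/r) = √(2 × 4.090×10¹⁵ / 5.115×10⁷) = √(1.599×10⁸) = 12650 m/s.
= 12.65 km/s.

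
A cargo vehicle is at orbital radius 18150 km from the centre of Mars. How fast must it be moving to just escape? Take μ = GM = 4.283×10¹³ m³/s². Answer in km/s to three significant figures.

v_esc ≈ 2.17 km/s

r = 18150 km = 1.815×10⁷ m.
Escape speed v_esc = √(2μ/r) = √(2 × 4.283×10¹³ / 1.815×10⁷) = √(4.720×10⁶) = 2172 m/s.
= 2.172 km/s.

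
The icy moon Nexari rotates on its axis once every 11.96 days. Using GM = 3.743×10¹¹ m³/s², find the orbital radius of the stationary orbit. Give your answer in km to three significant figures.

r_sync ≈ 21600 km

T = 11.96 days = 1.033×10⁶ s.
A synchronous orbit has period T, so by Kepler's third law a = (μT²/4π²)^(1/3).
μT²/4π² = 3.743×10¹¹ × (1.033×10⁶)² / 39.48 = 1.012×10²² m³.
a = 2.163×10⁷ m = 21633 km.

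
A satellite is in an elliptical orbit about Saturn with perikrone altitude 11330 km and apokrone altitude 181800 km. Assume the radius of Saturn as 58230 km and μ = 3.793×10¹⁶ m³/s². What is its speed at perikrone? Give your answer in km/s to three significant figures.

r_p = 58230 + 11330 = 69560 km = 6.9560×10⁷ m.
r_a = 58230 + 181800 = 240030 km = 2.4003×10⁸ m.
Semi-major axis a = (r_p + r_a)/2 = 1.5480×10⁵ km = 1.548×10⁸ m.
Vis-viva: v² = μ(2/r − 1/a) = 3.793×10¹⁶ × (2.875×10⁻⁸ − 6.460×10⁻⁹) = 8.455×10⁸ m²/s².
v = 29080 m/s = 29.08 km/s.

v ≈ 29.1 km/s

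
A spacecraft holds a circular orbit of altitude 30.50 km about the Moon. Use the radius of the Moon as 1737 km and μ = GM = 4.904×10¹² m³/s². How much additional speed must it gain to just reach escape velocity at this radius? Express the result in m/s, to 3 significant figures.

r = 1737 + 30.50 = 1767.5 km = 1.7675×10⁶ m.
Circular speed v_c = √(μ/r) = 1666 m/s.
Escape speed v_esc = √(2μ/r) = √2 × v_c = 2356 m/s.
Δv = v_esc − v_c = 690.0 m/s.

Δv ≈ 690 m/s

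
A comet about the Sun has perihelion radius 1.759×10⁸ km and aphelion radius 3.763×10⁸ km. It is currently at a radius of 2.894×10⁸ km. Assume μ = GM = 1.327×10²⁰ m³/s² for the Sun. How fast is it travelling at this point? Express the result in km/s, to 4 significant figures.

Semi-major axis a = (r_p + r_a)/2 = 2.7610×10⁸ km = 2.761×10¹¹ m.
Vis-viva: v² = μ(2/r − 1/a) = 1.327×10²⁰ × (6.911×10⁻¹² − 3.622×10⁻¹²) = 4.364×10⁸ m²/s².
v = 20890 m/s = 20.89 km/s.

v ≈ 20.89 km/s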